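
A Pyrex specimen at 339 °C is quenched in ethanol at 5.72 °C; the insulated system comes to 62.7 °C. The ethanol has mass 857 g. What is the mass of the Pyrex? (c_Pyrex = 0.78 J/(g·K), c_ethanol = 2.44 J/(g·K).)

m ≈ 553 g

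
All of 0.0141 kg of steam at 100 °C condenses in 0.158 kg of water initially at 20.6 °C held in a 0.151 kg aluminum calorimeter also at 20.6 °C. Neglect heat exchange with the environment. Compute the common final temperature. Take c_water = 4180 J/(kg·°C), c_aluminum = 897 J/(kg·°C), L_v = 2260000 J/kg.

Energy conservation, ΣQ = 0:
steam→water at 100 °C releases m L_v = 0.0141·2260000 = 31866
  condensate cools 100→T: 0.0141·4180·(T − 100) = 58.94(T − 100)
  original water: 660.44(T − 20.6)
  aluminum cup: 0.151·897·(T − 20.6) = 135.45(T − 20.6)
854.83 T = 31866 + 5893.8 + 16395 = 54155
T ≈ 63.35 °C — below 100 °C, confirming all the steam condensed.

T_f ≈ 63.4 °C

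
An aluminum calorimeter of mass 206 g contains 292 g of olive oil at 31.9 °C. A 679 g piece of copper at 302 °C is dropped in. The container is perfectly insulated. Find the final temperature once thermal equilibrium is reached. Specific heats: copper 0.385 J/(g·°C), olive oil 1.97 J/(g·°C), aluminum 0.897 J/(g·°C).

T_f ≈ 101.0 °C

T_f = Σ m_i c_i T_i / Σ m_i c_i:
T_f = (261.42×302 + 575.24×31.9 + 184.78×31.9) / (261.42 + 575.24 + 184.78)
    = 103192 / 1021.4 ≈ 101.03 °C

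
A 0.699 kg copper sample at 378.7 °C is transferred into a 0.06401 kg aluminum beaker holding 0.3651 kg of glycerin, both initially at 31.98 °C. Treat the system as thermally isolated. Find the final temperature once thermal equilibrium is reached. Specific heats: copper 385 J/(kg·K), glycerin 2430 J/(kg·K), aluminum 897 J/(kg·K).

T_f ≈ 108.9 °C

Setting the total heat transfer to zero:
0.699×385×(T − 378.7) + 0.3651×2430×(T − 31.98) + 0.06401×897×(T − 31.98) = 0
269.12(T − 378.7) + 887.19(T − 31.98) + 57.42(T − 31.98) = 0
(269.12 + 887.19 + 57.42) T = 269.12×378.7 + 887.19×31.98 + 57.42×31.98
T ≈ 108.86 °C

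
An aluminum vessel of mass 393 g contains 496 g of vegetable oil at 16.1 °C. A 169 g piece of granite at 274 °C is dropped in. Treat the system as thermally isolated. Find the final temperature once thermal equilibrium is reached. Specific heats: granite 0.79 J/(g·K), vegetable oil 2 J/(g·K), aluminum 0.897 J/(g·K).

T_f is the heat-capacity-weighted average of the initial temperatures:
T_f = (133.51·274 + 992·16.1 + 352.52·16.1) / (133.51 + 992 + 352.52)
    = 58229 / 1478 ≈ 39.40 °C

T_f ≈ 39.4 °C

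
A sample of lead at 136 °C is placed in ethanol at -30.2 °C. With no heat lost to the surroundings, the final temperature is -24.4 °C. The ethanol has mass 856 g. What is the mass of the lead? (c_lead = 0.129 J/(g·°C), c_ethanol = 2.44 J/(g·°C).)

Taking heat into each body as positive, Σ m c ΔT = 0:
m·0.129·(-24.4 − 136) + 856·2.44·(-24.4 − (-30.2)) = 0
-20.69 m = -12114
m = -12114/-20.69 ≈ 585.5 g

m ≈ 585 g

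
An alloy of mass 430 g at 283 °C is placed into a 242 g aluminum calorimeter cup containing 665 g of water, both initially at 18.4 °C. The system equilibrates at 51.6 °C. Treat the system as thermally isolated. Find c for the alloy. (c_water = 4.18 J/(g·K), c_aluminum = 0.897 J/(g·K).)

c ≈ 1 J/(g·K)

Taking heat into each body as positive, Σ m c ΔT = 0:
430×c×(51.6 − 283) + 665×4.18×(51.6 − 18.4) + 242×0.897×(51.6 − 18.4) = 0
-99502 c = -99493
c = -99493/-99502 ≈ 0.9999 J/(g·K)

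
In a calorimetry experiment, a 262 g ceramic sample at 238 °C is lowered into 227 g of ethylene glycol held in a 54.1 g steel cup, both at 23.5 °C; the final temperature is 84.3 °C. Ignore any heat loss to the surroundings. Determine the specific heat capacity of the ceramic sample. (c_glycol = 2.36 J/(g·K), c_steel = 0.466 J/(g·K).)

c ≈ 0.847 J/(g·K)

Taking heat into each body as positive, Σ m c ΔT = 0:
262·c·(84.3 − 238) + 227·2.36·(84.3 − 23.5) + 54.1·0.466·(84.3 − 23.5) = 0
-40269 c = -34105
c = -34105/-40269 ≈ 0.8469 J/(g·K)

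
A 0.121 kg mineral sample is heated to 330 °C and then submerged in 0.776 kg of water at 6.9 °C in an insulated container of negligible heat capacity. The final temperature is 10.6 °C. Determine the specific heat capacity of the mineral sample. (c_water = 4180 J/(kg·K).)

Heat lost by the mineral sample = heat gained by the water:
0.121×c×(330 − 10.6) = 0.776×4180×(10.6 − 6.9)
38.65 c = 12002  ⇒  c ≈ 310.5 J/(kg·K)

c ≈ 311 J/(kg·K)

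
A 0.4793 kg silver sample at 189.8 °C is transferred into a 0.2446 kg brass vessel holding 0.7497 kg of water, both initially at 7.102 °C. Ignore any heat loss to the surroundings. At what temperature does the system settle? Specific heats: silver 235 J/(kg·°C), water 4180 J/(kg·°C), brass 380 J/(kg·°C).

Energy conservation, ΣQ = 0:
0.4793*235*(T − 189.8) + 0.7497*4180*(T − 7.102) + 0.2446*380*(T − 7.102) = 0
112.64(T − 189.8) + 3133.7(T − 7.102) + 92.95(T − 7.102) = 0
3339.3 T = 44294
T = 44294 / 3339.3 = 13.3 °C

T_f ≈ 13.3 °C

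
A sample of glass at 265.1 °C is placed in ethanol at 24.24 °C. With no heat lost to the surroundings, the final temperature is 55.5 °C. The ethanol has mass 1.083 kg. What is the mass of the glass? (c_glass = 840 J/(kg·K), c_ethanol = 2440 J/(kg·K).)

m ≈ 0.469 kg

Energy conservation, ΣQ = 0:
m·840·(55.5 − 265.1) + 1.083·2440·(55.5 − 24.24) = 0
-176064 m = -82605
m = -82605/-176064 ≈ 0.4692 kg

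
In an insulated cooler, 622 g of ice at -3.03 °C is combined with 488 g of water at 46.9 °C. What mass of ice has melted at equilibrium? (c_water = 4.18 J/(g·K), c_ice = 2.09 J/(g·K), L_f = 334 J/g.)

m_melted ≈ 275 g

Heat available from the water dropping to 0 °C: 488×4.18×46.9 = 95668 J.
Warming the ice to 0 °C takes 622×2.09×3.03 = 3938.9 J, leaving 91730 J for melting.
To melt every bit of ice: 622×334 = 207748 J.
Since 91730 < 207748 J, not all the ice melts; equilibrium is at 0 °C.
m_melted×334 = 91730  ⇒  m_melted ≈ 274.6 g.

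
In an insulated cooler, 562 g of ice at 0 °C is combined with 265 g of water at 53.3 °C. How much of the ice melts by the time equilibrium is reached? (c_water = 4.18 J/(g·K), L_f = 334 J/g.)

Water can give up m c ΔT = 265×4.18×53.3 = 59040 J before reaching 0 °C.
To melt every bit of ice: 562×334 = 187708 J.
59040 J < 187708 J, so only part of the ice melts and the system sits at 0 °C.
m_melted×334 = 59040  ⇒  m_melted ≈ 176.8 g.

m_melted ≈ 177 g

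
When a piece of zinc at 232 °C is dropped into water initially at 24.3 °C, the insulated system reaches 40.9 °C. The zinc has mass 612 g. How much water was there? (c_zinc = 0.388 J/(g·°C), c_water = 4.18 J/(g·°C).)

Taking heat into each body as positive, Σ m c ΔT = 0:
612×0.388×(40.9 − 232) + m×4.18×(40.9 − 24.3) = 0
69.39 m = 45378
m = 45378/69.39 ≈ 654 g

m ≈ 654 g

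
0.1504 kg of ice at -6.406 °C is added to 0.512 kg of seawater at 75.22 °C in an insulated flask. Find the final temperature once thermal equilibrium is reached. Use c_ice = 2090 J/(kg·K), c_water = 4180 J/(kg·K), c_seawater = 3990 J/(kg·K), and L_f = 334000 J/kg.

T_f ≈ 38.0 °C

Energy conservation, ΣQ = 0:
ice -6.406→0 °C: 0.1504·2090·6.406 = 2013.6; melt ice: 0.1504·334000 = 50234; meltwater 0→T: 0.1504·4180·T = 628.67 T; seawater: 2042.9(T − 75.22)
2671.6 T = 153665 − 52247 = 101418
T ≈ 37.96 °C. Since T > 0 °C, the all-ice-melts assumption holds.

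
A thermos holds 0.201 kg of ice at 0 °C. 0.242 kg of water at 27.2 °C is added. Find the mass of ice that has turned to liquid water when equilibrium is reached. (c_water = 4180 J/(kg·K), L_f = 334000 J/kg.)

m_melted ≈ 0.0824 kg

Water can give up m c ΔT = 0.242×4180×27.2 = 27514 J before reaching 0 °C.
Fully melting the ice requires m_ice L_f = 0.201×334000 = 67134 J.
Since 27514 < 67134 J, not all the ice melts; equilibrium is at 0 °C.
Mass melted = 27514/334000 ≈ 0.08238 kg.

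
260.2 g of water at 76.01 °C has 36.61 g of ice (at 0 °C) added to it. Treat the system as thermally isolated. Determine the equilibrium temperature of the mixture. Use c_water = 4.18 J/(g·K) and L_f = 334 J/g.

Conservation of energy gives ΣQ = 0:
latent heat to melt: 36.61×334 = 12228; meltwater 0→T: 36.61×4.18×T = 153.03 T; water: 1087.6(T − 76.01)
1240.7 T = 82671 − 12228 = 70443
T ≈ 56.78 °C (positive, so assuming full melt was valid).

T_f ≈ 56.8 °C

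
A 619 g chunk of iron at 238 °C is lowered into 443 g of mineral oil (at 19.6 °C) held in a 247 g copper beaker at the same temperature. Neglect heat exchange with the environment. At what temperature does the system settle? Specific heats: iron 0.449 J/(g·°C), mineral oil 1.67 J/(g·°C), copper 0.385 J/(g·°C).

T_f ≈ 74.1 °C

T_f = Σ m_i c_i T_i / Σ m_i c_i:
T_f = (277.93×238 + 739.81×19.6 + 95.09×19.6) / (277.93 + 739.81 + 95.09)
    = 82512 / 1112.8 ≈ 74.15 °C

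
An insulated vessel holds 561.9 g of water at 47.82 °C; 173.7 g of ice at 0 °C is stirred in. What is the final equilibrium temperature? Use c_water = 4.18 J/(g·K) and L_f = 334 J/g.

T_f ≈ 17.7 °C

Taking heat into each body as positive, Σ m c ΔT = 0:
melt ice: 173.7·334 = 58016
  warm the meltwater: 726.07 T
  water cools: 561.9·4.18·(T − 47.82) = 2348.7(T − 47.82)
3074.8 T = 112317 − 58016 = 54301
T ≈ 17.66 °C (positive, so assuming full melt was valid).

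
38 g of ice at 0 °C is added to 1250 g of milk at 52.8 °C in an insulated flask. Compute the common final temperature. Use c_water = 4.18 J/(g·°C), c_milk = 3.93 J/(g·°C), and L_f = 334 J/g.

Sum of m c ΔT and latent-heat terms is zero:
latent heat to melt: 38×334 = 12692; meltwater 0→T: 38×4.18×T = 158.84 T; milk cools: 1250×3.93×(T − 52.8) = 4912.5(T − 52.8)
5071.3 T = 259380 − 12692 = 246688
T ≈ 48.64 °C (positive, so assuming full melt was valid).

T_f ≈ 48.6 °C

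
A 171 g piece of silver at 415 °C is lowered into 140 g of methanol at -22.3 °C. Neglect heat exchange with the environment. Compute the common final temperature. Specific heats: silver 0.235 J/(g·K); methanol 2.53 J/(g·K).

Heat lost by the silver equals heat gained by the methanol:
171×0.235×(415 − T) = 140×2.53×(T − (-22.3))
40.18(415 − T) = 354.2(T − (-22.3))
394.38 T = 8778.1  ⇒  T ≈ 22.26 °C

T_f ≈ 22.3 °C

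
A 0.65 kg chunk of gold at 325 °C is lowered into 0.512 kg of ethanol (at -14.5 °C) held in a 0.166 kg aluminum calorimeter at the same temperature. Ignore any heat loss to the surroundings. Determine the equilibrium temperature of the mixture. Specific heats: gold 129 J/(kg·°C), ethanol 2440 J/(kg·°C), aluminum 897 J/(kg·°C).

T_f ≈ 4.7 °C

Net heat exchanged in the isolated system is zero:
0.65×129×(T − 325) + 0.512×2440×(T − (-14.5)) + 0.166×897×(T − (-14.5)) = 0
83.85(T − 325) + 1249.3(T − (-14.5)) + 148.9(T − (-14.5)) = 0
1482 T = 6977.6
T = 6977.6 / 1482 = 4.71 °C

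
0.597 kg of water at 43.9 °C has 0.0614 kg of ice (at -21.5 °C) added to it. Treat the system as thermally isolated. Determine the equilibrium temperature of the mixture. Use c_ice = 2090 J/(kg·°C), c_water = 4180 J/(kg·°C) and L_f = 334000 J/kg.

Setting the total heat transfer to zero:
ice -21.5→0 °C: 0.0614×2090×21.5 = 2759
  fusion: m_ice L_f = 0.0614×334000 = 20508
  meltwater 0→T: 0.0614×4180×T = 256.65 T
  water cools: 0.597×4180×(T − 43.9) = 2495.5(T − 43.9)
2752.1 T = 109551 − 23267 = 86284
T ≈ 31.35 °C — above 0 °C, consistent with complete melting.

T_f ≈ 31.4 °C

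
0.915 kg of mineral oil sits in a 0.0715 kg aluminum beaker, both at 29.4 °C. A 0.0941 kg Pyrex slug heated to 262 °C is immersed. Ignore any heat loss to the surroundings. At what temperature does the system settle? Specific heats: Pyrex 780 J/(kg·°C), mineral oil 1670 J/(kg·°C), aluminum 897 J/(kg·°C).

T_f ≈ 39.7 °C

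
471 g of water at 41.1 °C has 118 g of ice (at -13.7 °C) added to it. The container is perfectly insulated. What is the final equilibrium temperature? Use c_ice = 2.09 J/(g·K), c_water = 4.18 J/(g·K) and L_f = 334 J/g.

T_f ≈ 15.5 °C

Energy conservation, ΣQ = 0:
warm ice to 0 °C: 118·2.09·(0 − (-13.7)) = 3378.7; latent heat to melt: 118·334 = 39412; warm the meltwater: 493.24 T; water: 1968.8(T − 41.1)
2462 T = 80917 − 42791 = 38126
T ≈ 15.49 °C — above 0 °C, consistent with complete melting.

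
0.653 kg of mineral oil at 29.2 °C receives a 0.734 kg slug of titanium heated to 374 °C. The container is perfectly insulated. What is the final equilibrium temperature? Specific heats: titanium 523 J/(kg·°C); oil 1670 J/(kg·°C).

T_f ≈ 119.0 °C

Heat gained plus heat lost sum to zero:
0.734×523×(T − 374) + 0.653×1670×(T − 29.2) = 0
383.88(T − 374) + 1090.5(T − 29.2) = 0
1474.4 T = 175415
T ≈ 118.97 °C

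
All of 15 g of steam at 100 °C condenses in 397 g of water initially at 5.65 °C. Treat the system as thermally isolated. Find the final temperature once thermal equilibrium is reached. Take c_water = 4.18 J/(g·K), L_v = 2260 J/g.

T_f ≈ 28.8 °C

Energy balance with sensible and latent terms:
latent heat released on condensation: 15×2260 = 33900; condensed water 100 °C→T: 62.7(T − 100); water warms: 397×4.18×(T − 5.65) = 1659.5(T − 5.65)
1722.2 T = 33900 + 6270 + 9375.9 = 49546
T ≈ 28.77 °C (< 100 °C, so full condensation is consistent).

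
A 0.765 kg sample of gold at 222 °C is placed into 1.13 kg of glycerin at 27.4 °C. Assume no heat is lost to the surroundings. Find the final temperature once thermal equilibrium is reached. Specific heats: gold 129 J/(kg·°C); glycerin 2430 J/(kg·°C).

T_f ≈ 34.2 °C

Taking heat into each body as positive, Σ m c ΔT = 0:
0.765*129*(T − 222) + 1.13*2430*(T − 27.4) = 0
2844.6 T = 97146
T ≈ 34.15 °C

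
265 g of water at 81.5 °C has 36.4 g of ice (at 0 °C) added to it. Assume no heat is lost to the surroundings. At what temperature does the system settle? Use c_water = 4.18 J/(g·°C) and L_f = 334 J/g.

T_f ≈ 62.0 °C

Energy balance with sensible and latent terms:
latent heat to melt: 36.4×334 = 12158
  meltwater 0→T: 36.4×4.18×T = 152.15 T
  water cools: 265×4.18×(T − 81.5) = 1107.7(T − 81.5)
1259.9 T = 90278 − 12158 = 78120
T ≈ 62.01 °C. Since T > 0 °C, the all-ice-melts assumption holds.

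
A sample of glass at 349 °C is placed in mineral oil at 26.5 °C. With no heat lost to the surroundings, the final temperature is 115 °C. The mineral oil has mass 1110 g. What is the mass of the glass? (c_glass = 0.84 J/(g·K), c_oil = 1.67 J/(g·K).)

m ≈ 835 g

Setting the total heat transfer to zero:
m×0.84×(115 − 349) + 1110×1.67×(115 − 26.5) = 0
-196.56 m = -164052
m = -164052/-196.56 ≈ 834.6 g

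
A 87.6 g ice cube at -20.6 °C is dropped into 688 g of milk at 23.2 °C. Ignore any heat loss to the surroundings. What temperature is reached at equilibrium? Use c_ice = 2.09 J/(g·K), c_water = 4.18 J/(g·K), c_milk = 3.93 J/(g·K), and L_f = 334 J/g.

Energy balance with sensible and latent terms:
warm ice to 0 °C: 87.6·2.09·(0 − (-20.6)) = 3771.5; latent heat to melt: 87.6·334 = 29258; meltwater 0→T: 87.6·4.18·T = 366.17 T; milk: 2703.8(T − 23.2)
3070 T = 62729 − 33030 = 29699
T ≈ 9.67 °C — above 0 °C, consistent with complete melting.

T_f ≈ 9.7 °C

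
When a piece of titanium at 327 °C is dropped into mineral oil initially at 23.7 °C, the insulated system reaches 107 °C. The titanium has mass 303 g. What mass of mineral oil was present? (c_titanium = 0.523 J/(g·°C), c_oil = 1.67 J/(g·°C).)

m ≈ 251 g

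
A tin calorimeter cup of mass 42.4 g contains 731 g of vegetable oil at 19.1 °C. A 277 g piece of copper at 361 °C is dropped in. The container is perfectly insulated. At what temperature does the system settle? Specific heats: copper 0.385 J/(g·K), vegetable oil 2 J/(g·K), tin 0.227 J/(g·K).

T_f ≈ 42.2 °C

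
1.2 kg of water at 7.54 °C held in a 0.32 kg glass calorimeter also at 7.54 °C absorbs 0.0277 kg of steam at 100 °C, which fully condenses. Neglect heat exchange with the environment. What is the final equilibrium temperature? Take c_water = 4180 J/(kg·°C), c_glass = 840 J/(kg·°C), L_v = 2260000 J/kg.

T_f ≈ 21.1 °C

Energy conservation, ΣQ = 0:
latent heat released on condensation: 0.0277×2260000 = 62602; condensed water 100 °C→T: 115.79(T − 100); original water: 5016(T − 7.54); glass cup: 0.32×840×(T − 7.54) = 268.8(T − 7.54)
5400.6 T = 62602 + 11579 + 39847 = 114028
T ≈ 21.11 °C, under the boiling point, so the assumption holds.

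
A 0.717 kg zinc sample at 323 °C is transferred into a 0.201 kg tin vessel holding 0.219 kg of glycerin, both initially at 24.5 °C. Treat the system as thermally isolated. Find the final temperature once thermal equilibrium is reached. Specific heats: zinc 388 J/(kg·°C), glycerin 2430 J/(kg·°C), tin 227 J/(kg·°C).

T_f ≈ 121.5 °C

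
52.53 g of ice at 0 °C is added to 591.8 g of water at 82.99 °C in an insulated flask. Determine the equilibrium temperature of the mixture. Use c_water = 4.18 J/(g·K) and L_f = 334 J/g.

Net heat exchanged in the isolated system is zero:
melt ice: 52.53×334 = 17545; meltwater 0→T: 52.53×4.18×T = 219.58 T; water: 2473.7(T − 82.99)
2693.3 T = 205294 − 17545 = 187749
T ≈ 69.71 °C — above 0 °C, consistent with complete melting.

T_f ≈ 69.7 °C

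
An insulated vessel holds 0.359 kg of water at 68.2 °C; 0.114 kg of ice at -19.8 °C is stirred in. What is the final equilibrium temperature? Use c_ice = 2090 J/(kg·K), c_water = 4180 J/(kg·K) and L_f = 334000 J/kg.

Taking heat into each body as positive, Σ m c ΔT = 0:
warm ice to 0 °C: 0.114×2090×(0 − (-19.8)) = 4717.5
  melt ice: 0.114×334000 = 38076
  meltwater 0→T: 0.114×4180×T = 476.52 T
  water cools: 0.359×4180×(T − 68.2) = 1500.6(T − 68.2)
1977.1 T = 102342 − 42794 = 59549
T ≈ 30.12 °C (positive, so assuming full melt was valid).

T_f ≈ 30.1 °C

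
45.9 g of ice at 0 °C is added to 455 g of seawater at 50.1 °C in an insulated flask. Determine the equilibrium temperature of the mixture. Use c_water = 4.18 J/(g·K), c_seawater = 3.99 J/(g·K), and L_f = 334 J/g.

T_f ≈ 37.7 °C

Energy balance with sensible and latent terms:
melt ice: 45.9×334 = 15331; warm the meltwater: 191.86 T; seawater: 1815.5(T − 50.1)
2007.3 T = 90954 − 15331 = 75623
T ≈ 37.67 °C (positive, so assuming full melt was valid).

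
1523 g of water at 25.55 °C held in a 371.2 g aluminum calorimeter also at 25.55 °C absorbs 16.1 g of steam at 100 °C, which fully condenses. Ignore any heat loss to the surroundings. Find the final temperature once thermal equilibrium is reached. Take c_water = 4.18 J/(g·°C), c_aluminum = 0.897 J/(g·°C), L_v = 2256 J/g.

T_f ≈ 31.7 °C

Taking heat into each body as positive, Σ m c ΔT = 0:
steam→water at 100 °C releases m L_v = 16.1·2256 = 36322; condensate cools 100→T: 16.1·4.18·(T − 100) = 67.3(T − 100); original water: 6366.1(T − 25.55); cup: 332.97(T − 25.55)
6766.4 T = 36322 + 6729.8 + 171162 = 214214
T ≈ 31.66 °C (< 100 °C, so full condensation is consistent).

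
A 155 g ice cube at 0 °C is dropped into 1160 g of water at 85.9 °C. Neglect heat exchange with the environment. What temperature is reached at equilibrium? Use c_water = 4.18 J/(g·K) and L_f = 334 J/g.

Heat gained plus heat lost sum to zero:
latent heat to melt: 155·334 = 51770
  warm the meltwater: 647.9 T
  water: 4848.8(T − 85.9)
5496.7 T = 416512 − 51770 = 364742
T ≈ 66.36 °C — above 0 °C, consistent with complete melting.

T_f ≈ 66.4 °C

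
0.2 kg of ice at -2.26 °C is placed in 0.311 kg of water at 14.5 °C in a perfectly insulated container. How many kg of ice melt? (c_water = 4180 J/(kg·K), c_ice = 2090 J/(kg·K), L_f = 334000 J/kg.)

Cooling the water to 0 °C releases 0.311×4180×14.5 = 18850 J.
Of that, 0.2×2090×2.26 = 944.68 J goes to bring the ice to 0 °C, leaving 17905 J.
Fully melting the ice requires m_ice L_f = 0.2×334000 = 66800 J.
Since 17905 < 66800 J, not all the ice melts; equilibrium is at 0 °C.
Mass melted = 17905/334000 ≈ 0.05361 kg.

m_melted ≈ 0.0536 kg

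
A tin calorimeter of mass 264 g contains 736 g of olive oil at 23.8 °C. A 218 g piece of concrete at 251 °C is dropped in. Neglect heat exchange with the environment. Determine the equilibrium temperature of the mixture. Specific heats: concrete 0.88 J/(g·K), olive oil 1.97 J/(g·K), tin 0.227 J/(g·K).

T_f ≈ 49.4 °C

Taking heat into each body as positive, Σ m c ΔT = 0:
218·0.88·(T − 251) + 736·1.97·(T − 23.8) + 264·0.227·(T − 23.8) = 0
191.84(T − 251) + 1449.9(T − 23.8) + 59.93(T − 23.8) = 0
(191.84 + 1449.9 + 59.93) T = 191.84·251 + 1449.9·23.8 + 59.93·23.8
T ≈ 49.41 °C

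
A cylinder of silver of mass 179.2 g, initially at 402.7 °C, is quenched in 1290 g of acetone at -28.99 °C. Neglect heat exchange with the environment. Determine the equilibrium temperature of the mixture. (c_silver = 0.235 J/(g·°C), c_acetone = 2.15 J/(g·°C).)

T_f ≈ -22.5 °C

Net heat exchanged in the isolated system is zero:
179.2×0.235×(T − 402.7) + 1290×2.15×(T − (-28.99)) = 0
42.11(T − 402.7) + 2773.5(T − (-28.99)) = 0
2815.6 T = -63445
T ≈ -22.53 °C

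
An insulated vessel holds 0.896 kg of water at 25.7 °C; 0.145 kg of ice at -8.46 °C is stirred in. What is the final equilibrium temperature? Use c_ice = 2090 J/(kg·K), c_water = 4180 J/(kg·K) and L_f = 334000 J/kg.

T_f ≈ 10.4 °C

Net heat exchanged in the isolated system is zero:
ice -8.46→0 °C: 0.145×2090×8.46 = 2563.8; melt ice: 0.145×334000 = 48430; warm the meltwater: 606.1 T; water cools: 0.896×4180×(T − 25.7) = 3745.3(T − 25.7)
4351.4 T = 96254 − 50994 = 45260
T ≈ 10.40 °C (positive, so assuming full melt was valid).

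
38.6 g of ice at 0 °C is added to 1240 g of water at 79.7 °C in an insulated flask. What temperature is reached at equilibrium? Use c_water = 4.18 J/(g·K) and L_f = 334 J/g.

Sum of m c ΔT and latent-heat terms is zero:
melt ice: 38.6·334 = 12892
  meltwater 0→T: 38.6·4.18·T = 161.35 T
  water: 5183.2(T − 79.7)
5344.5 T = 413101 − 12892 = 400209
T ≈ 74.88 °C — above 0 °C, consistent with complete melting.

T_f ≈ 74.9 °C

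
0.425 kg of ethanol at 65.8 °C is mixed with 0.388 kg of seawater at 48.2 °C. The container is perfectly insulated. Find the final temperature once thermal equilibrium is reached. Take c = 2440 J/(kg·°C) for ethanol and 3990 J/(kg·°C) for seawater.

Taking heat into each body as positive, Σ m c ΔT = 0:
0.425*2440*(T − 65.8) + 0.388*3990*(T − 48.2) = 0
1037(T − 65.8) + 1548.1(T − 48.2) = 0
2585.1 T = 142854
T ≈ 55.26 °C

T_f ≈ 55.3 °C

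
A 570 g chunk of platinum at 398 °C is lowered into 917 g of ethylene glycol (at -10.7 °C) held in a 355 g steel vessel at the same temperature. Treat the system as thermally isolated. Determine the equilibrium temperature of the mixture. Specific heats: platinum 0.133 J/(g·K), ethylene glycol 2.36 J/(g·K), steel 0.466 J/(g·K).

T_f ≈ 2.2 °C

Energy conservation, ΣQ = 0:
570*0.133*(T − 398) + 917*2.36*(T − (-10.7)) + 355*0.466*(T − (-10.7)) = 0
(75.81 + 2164.1 + 165.43) T = 75.81*398 + 2164.1*(-10.7) + 165.43*(-10.7)
T = 5246.2 / 2405.4 = 2.18 °C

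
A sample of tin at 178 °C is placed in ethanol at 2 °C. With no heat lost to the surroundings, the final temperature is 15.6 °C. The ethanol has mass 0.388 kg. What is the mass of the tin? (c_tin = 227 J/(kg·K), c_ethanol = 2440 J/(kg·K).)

m ≈ 0.349 kg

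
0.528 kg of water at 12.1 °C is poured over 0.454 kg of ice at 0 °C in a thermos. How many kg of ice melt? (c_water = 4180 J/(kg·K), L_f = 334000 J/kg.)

m_melted ≈ 0.08 kg

Water can give up m c ΔT = 0.528·4180·12.1 = 26705 J before reaching 0 °C.
Fully melting the ice requires m_ice L_f = 0.454·334000 = 151636 J.
Since 26705 < 151636 J, not all the ice melts; equilibrium is at 0 °C.
Mass melted = 26705/334000 ≈ 0.07996 kg.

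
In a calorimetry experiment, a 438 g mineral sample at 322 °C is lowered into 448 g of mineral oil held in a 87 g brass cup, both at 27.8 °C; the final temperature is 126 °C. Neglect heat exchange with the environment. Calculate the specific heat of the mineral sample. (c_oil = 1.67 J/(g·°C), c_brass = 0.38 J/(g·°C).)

Heat gained plus heat lost sum to zero:
438×c×(126 − 322) + 448×1.67×(126 − 27.8) + 87×0.38×(126 − 27.8) = 0
-85848 c = -76716
c = -76716/-85848 ≈ 0.8936 J/(g·°C)

c ≈ 0.894 J/(g·°C)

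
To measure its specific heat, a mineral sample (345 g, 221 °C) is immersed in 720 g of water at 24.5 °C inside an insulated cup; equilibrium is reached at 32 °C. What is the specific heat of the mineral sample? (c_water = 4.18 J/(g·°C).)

c ≈ 0.346 J/(g·°C)

Heat lost by the mineral sample = heat gained by the water:
345×c×(221 − 32) = 720×4.18×(32 − 24.5)
65205 c = 22572  ⇒  c ≈ 0.3462 J/(g·°C)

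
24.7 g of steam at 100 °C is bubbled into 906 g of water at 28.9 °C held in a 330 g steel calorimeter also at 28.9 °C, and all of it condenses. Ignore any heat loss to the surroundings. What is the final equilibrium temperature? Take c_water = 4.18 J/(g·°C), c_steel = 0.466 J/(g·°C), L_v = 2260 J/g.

T_f ≈ 44.5 °C

Energy conservation, ΣQ = 0:
latent heat released on condensation: 24.7·2260 = 55822
  condensate cools 100→T: 24.7·4.18·(T − 100) = 103.25(T − 100)
  water warms: 906·4.18·(T − 28.9) = 3787.1(T − 28.9)
  cup: 153.78(T − 28.9)
4044.1 T = 55822 + 10325 + 113891 = 180037
T ≈ 44.52 °C, under the boiling point, so the assumption holds.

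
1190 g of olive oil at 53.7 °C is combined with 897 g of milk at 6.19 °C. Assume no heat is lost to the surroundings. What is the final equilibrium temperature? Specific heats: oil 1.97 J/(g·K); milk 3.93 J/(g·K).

T_f ≈ 25.2 °C

With ΣQ=0 the equilibrium temperature is the m·c-weighted mean:
T_f = (2344.3×53.7 + 3525.2×6.19) / (2344.3 + 3525.2)
    = 147710 / 5869.5 ≈ 25.17 °C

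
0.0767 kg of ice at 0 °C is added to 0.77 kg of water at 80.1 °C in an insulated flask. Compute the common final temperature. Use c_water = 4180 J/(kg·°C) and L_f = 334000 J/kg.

Conservation of energy gives ΣQ = 0:
fusion: m_ice L_f = 0.0767×334000 = 25618
  warm the meltwater: 320.61 T
  water: 3218.6(T − 80.1)
3539.2 T = 257810 − 25618 = 232192
T ≈ 65.61 °C. Since T > 0 °C, the all-ice-melts assumption holds.

T_f ≈ 65.6 °C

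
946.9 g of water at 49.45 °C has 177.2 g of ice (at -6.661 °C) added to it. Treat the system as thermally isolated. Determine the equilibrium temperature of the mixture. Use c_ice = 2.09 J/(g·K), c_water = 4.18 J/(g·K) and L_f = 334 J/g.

T_f ≈ 28.5 °C

Energy conservation, ΣQ = 0:
warm ice to 0 °C: 177.2·2.09·(0 − (-6.661)) = 2466.9; latent heat to melt: 177.2·334 = 59185; warm the meltwater: 740.7 T; water cools: 946.9·4.18·(T − 49.45) = 3958(T − 49.45)
4698.7 T = 195725 − 61652 = 134073
T ≈ 28.53 °C — above 0 °C, consistent with complete melting.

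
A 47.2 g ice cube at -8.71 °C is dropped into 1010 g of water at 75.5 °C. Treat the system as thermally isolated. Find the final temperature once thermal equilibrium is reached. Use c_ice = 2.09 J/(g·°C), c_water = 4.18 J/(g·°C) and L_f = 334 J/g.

T_f ≈ 68.4 °C

Heat gained plus heat lost sum to zero:
warm ice to 0 °C: 47.2·2.09·(0 − (-8.71)) = 859.22
  melt ice: 47.2·334 = 15765
  warm the meltwater: 197.3 T
  water cools: 1010·4.18·(T − 75.5) = 4221.8(T − 75.5)
4419.1 T = 318746 − 16624 = 302122
T ≈ 68.37 °C (positive, so assuming full melt was valid).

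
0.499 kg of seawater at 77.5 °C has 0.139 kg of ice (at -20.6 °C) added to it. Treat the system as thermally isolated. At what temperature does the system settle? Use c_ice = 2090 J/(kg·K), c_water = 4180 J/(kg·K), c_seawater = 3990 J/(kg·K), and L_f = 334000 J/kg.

Energy conservation, ΣQ = 0:
warm ice to 0 °C: 0.139×2090×(0 − (-20.6)) = 5984.5; melt ice: 0.139×334000 = 46426; meltwater 0→T: 0.139×4180×T = 581.02 T; seawater: 1991(T − 77.5)
2572 T = 154303 − 52411 = 101893
T ≈ 39.62 °C. Since T > 0 °C, the all-ice-melts assumption holds.

T_f ≈ 39.6 °C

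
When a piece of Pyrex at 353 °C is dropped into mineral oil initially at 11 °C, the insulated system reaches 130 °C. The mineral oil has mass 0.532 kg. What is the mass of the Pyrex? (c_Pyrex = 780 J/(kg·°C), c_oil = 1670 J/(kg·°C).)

m ≈ 0.608 kg

Conservation of energy gives ΣQ = 0:
m×780×(130 − 353) + 0.532×1670×(130 − 11) = 0
-173940 m = -105724
m = -105724/-173940 ≈ 0.6078 kg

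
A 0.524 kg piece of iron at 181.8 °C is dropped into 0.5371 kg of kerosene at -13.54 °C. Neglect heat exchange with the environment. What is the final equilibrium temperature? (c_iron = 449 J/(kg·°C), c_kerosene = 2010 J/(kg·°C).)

With ΣQ=0 the equilibrium temperature is the m·c-weighted mean:
T_f = (235.28*181.8 + 1079.6*(-13.54)) / (235.28 + 1079.6)
    = 28156 / 1314.8 ≈ 21.41 °C

T_f ≈ 21.4 °C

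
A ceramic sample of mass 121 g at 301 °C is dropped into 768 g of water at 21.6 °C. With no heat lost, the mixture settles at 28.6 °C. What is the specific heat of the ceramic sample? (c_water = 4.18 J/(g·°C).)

Heat lost by the ceramic sample = heat gained by the water:
121·c·(301 − 28.6) = 768·4.18·(28.6 − 21.6)
32960 c = 22472  ⇒  c ≈ 0.6818 J/(g·°C)

c ≈ 0.682 J/(g·°C)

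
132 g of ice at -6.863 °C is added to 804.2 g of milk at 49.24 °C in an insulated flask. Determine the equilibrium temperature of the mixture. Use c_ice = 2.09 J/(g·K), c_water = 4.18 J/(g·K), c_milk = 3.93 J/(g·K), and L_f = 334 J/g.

T_f ≈ 29.5 °C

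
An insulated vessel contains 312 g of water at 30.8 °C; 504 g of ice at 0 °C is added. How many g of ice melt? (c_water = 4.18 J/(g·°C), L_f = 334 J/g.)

m_melted ≈ 120 g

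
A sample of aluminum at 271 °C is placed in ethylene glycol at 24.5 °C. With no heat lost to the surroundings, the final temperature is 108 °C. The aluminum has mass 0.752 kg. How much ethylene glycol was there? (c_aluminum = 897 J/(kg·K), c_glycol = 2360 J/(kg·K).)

m ≈ 0.558 kg

|Q_aluminum| = |Q_glycol|:
0.752×897×(271 − 108) = m×2360×(108 − 24.5)
197060 m = 109951  ⇒  m ≈ 0.558 kg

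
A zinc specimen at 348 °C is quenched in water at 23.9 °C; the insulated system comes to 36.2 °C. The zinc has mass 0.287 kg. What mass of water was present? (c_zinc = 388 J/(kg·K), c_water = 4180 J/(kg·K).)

m ≈ 0.675 kg

|Q_zinc| = |Q_water|:
0.287×388×(348 − 36.2) = m×4180×(36.2 − 23.9)
51414 m = 34721  ⇒  m ≈ 0.6753 kg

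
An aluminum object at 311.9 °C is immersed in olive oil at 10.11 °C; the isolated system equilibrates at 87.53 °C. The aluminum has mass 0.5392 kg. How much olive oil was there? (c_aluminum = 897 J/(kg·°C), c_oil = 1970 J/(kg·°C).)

m ≈ 0.712 kg

Setting the total heat transfer to zero:
0.5392×897×(87.53 − 311.9) + m×1970×(87.53 − 10.11) = 0
152517 m = 108519
m = 108519/152517 ≈ 0.7115 kg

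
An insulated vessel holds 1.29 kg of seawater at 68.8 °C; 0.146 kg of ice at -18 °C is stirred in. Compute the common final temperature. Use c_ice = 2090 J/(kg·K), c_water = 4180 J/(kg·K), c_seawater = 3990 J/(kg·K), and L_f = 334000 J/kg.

T_f ≈ 52.1 °C

Heat gained plus heat lost sum to zero:
ice -18→0 °C: 0.146×2090×18 = 5492.5; latent heat to melt: 0.146×334000 = 48764; meltwater 0→T: 0.146×4180×T = 610.28 T; seawater: 5147.1(T − 68.8)
5757.4 T = 354120 − 54257 = 299864
T ≈ 52.08 °C (positive, so assuming full melt was valid).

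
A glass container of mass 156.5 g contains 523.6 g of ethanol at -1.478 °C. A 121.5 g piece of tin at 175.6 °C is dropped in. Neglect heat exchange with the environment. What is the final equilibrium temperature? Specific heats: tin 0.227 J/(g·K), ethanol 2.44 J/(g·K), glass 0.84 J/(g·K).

Taking heat into each body as positive, Σ m c ΔT = 0:
121.5×0.227×(T − 175.6) + 523.6×2.44×(T − (-1.478)) + 156.5×0.84×(T − (-1.478)) = 0
27.58(T − 175.6) + 1277.6(T − (-1.478)) + 131.46(T − (-1.478)) = 0
1436.6 T = 2760.6
T = 2760.6 / 1436.6 = 1.92 °C

T_f ≈ 1.9 °C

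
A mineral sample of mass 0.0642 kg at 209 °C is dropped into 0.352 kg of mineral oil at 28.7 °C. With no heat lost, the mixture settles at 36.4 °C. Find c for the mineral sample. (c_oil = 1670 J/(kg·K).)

c ≈ 408 J/(kg·K)

Energy conservation, ΣQ = 0:
0.0642×c×(36.4 − 209) + 0.352×1670×(36.4 − 28.7) = 0
-11.08 c = -4526.4
c = -4526.4/-11.08 ≈ 408.5 J/(kg·K)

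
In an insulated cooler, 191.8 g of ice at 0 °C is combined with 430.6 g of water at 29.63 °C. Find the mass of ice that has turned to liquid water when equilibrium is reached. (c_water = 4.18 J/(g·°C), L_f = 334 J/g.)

m_melted ≈ 160 g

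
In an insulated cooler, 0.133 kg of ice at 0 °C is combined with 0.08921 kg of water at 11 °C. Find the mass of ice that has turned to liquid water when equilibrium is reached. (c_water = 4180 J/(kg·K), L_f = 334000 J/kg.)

m_melted ≈ 0.0123 kg

Heat available from the water dropping to 0 °C: 0.08921·4180·11 = 4101.9 J.
Melting all 0.133 kg of ice would need 0.133·334000 = 44422 J.
That's not enough to melt it all — equilibrium is at 0 °C with ice remaining.
Mass melted = 4101.9/334000 ≈ 0.01228 kg.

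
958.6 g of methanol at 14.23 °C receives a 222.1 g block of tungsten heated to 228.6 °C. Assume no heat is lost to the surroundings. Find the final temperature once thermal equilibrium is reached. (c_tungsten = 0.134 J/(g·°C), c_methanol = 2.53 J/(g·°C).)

T_f ≈ 16.8 °C

Heat lost by the tungsten equals heat gained by the methanol:
222.1*0.134*(228.6 − T) = 958.6*2.53*(T − 14.23)
29.76(228.6 − T) = 2425.3(T − 14.23)
2455 T = 41315  ⇒  T ≈ 16.83 °C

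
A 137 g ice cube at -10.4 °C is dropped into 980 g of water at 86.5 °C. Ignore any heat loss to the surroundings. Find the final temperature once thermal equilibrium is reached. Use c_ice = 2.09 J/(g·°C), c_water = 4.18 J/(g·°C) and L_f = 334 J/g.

T_f ≈ 65.5 °C

Energy conservation, ΣQ = 0:
warm ice to 0 °C: 137×2.09×(0 − (-10.4)) = 2977.8; melt ice: 137×334 = 45758; meltwater 0→T: 137×4.18×T = 572.66 T; water cools: 980×4.18×(T − 86.5) = 4096.4(T − 86.5)
4669.1 T = 354339 − 48736 = 305603
T ≈ 65.45 °C (positive, so assuming full melt was valid).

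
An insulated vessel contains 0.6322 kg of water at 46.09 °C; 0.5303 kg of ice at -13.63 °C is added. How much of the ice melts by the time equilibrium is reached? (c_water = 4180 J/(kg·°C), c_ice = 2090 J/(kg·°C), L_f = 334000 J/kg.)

m_melted ≈ 0.319 kg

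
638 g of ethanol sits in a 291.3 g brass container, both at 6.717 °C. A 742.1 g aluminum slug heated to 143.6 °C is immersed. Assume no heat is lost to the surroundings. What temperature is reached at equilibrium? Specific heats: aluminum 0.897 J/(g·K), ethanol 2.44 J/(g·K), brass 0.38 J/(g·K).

T_f ≈ 45.8 °C

Energy conservation, ΣQ = 0:
742.1×0.897×(T − 143.6) + 638×2.44×(T − 6.717) + 291.3×0.38×(T − 6.717) = 0
665.66(T − 143.6) + 1556.7(T − 6.717) + 110.69(T − 6.717) = 0
(665.66 + 1556.7 + 110.69) T = 665.66×143.6 + 1556.7×6.717 + 110.69×6.717
T ≈ 45.77 °C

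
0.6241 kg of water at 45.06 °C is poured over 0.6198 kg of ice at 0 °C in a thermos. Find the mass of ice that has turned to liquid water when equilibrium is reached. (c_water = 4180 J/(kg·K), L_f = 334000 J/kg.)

m_melted ≈ 0.352 kg

Cooling the water to 0 °C releases 0.6241·4180·45.06 = 117550 J.
Melting all 0.6198 kg of ice would need 0.6198·334000 = 207013 J.
That's not enough to melt it all — equilibrium is at 0 °C with ice remaining.
m_melted·334000 = 117550  ⇒  m_melted ≈ 0.3519 kg.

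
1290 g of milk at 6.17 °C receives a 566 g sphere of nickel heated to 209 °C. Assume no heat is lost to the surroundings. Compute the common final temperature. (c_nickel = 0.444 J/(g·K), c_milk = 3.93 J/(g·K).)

T_f ≈ 15.7 °C

T_f = Σ m_i c_i T_i / Σ m_i c_i:
T_f = (251.3×209 + 5069.7×6.17) / (251.3 + 5069.7)
    = 83803 / 5321 ≈ 15.75 °C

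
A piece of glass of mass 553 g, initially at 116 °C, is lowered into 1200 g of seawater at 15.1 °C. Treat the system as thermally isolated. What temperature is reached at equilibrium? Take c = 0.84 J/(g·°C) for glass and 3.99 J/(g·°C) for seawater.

Set heat shed by the hot body equal to heat absorbed by the cold body:
553*0.84*(116 − T) = 1200*3.99*(T − 15.1)
464.52(116 − T) = 4788(T − 15.1)
5252.5 T = 126183  ⇒  T ≈ 24.02 °C

T_f ≈ 24.0 °C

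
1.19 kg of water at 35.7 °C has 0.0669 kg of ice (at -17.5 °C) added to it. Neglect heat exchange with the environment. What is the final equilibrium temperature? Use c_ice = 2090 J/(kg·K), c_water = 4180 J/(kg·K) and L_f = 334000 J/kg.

T_f ≈ 29.1 °C

Heat gained plus heat lost sum to zero:
warm ice to 0 °C: 0.0669×2090×(0 − (-17.5)) = 2446.9; melt ice: 0.0669×334000 = 22345; warm the meltwater: 279.64 T; water: 4974.2(T − 35.7)
5253.8 T = 177579 − 24791 = 152787
T ≈ 29.08 °C — above 0 °C, consistent with complete melting.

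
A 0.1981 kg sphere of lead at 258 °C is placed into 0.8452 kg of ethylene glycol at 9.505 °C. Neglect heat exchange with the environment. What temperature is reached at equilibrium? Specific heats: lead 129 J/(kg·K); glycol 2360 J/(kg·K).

T_f is the heat-capacity-weighted average of the initial temperatures:
T_f = (25.55*258 + 1994.7*9.505) / (25.55 + 1994.7)
    = 25553 / 2020.2 ≈ 12.65 °C

T_f ≈ 12.6 °C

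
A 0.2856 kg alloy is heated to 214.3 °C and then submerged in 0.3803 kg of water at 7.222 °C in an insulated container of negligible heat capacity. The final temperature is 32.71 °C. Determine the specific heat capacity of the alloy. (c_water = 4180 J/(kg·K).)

c ≈ 781 J/(kg·K)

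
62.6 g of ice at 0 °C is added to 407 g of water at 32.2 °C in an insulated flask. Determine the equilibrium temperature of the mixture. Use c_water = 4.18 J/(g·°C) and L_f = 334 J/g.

Heat gained plus heat lost sum to zero:
melt ice: 62.6·334 = 20908
  warm the meltwater: 261.67 T
  water cools: 407·4.18·(T − 32.2) = 1701.3(T − 32.2)
1962.9 T = 54781 − 20908 = 33872
T ≈ 17.26 °C (positive, so assuming full melt was valid).

T_f ≈ 17.3 °C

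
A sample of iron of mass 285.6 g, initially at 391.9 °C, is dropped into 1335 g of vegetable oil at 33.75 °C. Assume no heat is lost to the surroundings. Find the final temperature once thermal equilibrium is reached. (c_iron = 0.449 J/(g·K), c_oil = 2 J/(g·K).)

T_f ≈ 50.2 °C

Taking heat into each body as positive, Σ m c ΔT = 0:
285.6×0.449×(T − 391.9) + 1335×2×(T − 33.75) = 0
2798.2 T = 140368
T = 140368 / 2798.2 = 50.2 °C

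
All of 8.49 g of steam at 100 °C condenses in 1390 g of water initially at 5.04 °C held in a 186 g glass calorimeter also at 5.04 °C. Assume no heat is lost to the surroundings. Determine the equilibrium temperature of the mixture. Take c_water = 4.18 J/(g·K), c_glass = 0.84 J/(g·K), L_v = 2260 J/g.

Conservation of energy gives ΣQ = 0:
steam→water at 100 °C releases m L_v = 8.49×2260 = 19187; condensed water 100 °C→T: 35.49(T − 100); original water: 5810.2(T − 5.04); glass cup: 186×0.84×(T − 5.04) = 156.24(T − 5.04)
6001.9 T = 19187 + 3548.8 + 30071 = 52807
T ≈ 8.80 °C, under the boiling point, so the assumption holds.

T_f ≈ 8.8 °C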